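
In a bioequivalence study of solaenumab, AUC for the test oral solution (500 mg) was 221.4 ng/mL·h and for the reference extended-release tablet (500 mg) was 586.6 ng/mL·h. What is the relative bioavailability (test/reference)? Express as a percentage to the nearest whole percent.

F_rel = (AUC_test/D_test) / (AUC_ref/D_ref)
      = (221.4/500) / (586.6/500)
      = 0.4428 / 1.1732 = 0.3774 = 37.74%

F_rel = 38%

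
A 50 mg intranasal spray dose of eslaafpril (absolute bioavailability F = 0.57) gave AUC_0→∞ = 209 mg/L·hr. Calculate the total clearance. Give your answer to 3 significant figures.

CL = F × Dose / AUC_0→∞
   = 0.57 × 50 / 209 = 0.136364 L/hr

CL = 0.136 L/hr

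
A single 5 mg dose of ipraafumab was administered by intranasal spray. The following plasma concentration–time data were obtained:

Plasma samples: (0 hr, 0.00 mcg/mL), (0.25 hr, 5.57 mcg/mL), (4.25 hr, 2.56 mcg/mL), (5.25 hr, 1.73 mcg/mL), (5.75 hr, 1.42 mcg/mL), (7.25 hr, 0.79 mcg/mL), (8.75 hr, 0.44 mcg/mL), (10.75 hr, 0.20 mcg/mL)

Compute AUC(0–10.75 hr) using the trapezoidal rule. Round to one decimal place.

Trapezoidal AUC_0→10.75:
  [0→0.25]: (0.00+5.57)/2 × 0.25 = 0.69625
  [0.25→4.25]: (5.57+2.56)/2 × 4 = 16.26
  [4.25→5.25]: (2.56+1.73)/2 × 1 = 2.145
  [5.25→5.75]: (1.73+1.42)/2 × 0.5 = 0.7875
  [5.75→7.25]: (1.42+0.79)/2 × 1.5 = 1.6575
  [7.25→8.75]: (0.79+0.44)/2 × 1.5 = 0.9225
  [8.75→10.75]: (0.44+0.20)/2 × 2 = 0.64
  Sum = 23.10875 mcg/mL·hr

AUC = 23.1 mcg/mL·hr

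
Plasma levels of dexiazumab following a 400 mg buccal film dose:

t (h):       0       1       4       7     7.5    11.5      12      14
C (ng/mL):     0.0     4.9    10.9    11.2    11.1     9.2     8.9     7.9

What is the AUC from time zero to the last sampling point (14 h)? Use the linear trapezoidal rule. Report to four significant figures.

Trapezoidal AUC_0→14:
  [0→1]: (0.0+4.9)/2 × 1 = 2.45
  [1→4]: (4.9+10.9)/2 × 3 = 23.7
  [4→7]: (10.9+11.2)/2 × 3 = 33.15
  [7→7.5]: (11.2+11.1)/2 × 0.5 = 5.575
  [7.5→11.5]: (11.1+9.2)/2 × 4 = 40.6
  [11.5→12]: (9.2+8.9)/2 × 0.5 = 4.525
  [12→14]: (8.9+7.9)/2 × 2 = 16.8
  Sum = 126.8 ng/mL·h

AUC = 126.8 ng/mL·h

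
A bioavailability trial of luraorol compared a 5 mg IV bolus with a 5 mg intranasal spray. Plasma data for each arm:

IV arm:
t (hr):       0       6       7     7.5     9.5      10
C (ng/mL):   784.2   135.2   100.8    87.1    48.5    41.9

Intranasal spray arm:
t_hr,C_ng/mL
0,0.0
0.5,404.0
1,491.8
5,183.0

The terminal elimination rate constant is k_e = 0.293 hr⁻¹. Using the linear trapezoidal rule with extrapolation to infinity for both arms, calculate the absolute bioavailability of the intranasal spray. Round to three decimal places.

Trapezoidal AUC_0→10 (IV):
  [0→6]: (784.2+135.2)/2 × 6 = 2758.2
  [6→7]: (135.2+100.8)/2 × 1 = 118.0
  [7→7.5]: (100.8+87.1)/2 × 0.5 = 46.975
  [7.5→9.5]: (87.1+48.5)/2 × 2 = 135.6
  [9.5→10]: (48.5+41.9)/2 × 0.5 = 22.6
  Sum = 3081.375 ng/mL·hr
IV tail: 41.9/0.293 = 143.003; AUC_iv,0→∞ = 3081.375 + 143.003 = 3224.378 ng/mL·hr
Trapezoidal AUC_0→5 (intranasal spray):
  [0→0.5]: (0.0+404.0)/2 × 0.5 = 101.0
  [0.5→1]: (404.0+491.8)/2 × 0.5 = 223.95
  [1→5]: (491.8+183.0)/2 × 4 = 1349.6
  Sum = 1674.55 ng/mL·hr
intranasal spray tail: 183.0/0.293 = 624.573; AUC_ev,0→∞ = 1674.55 + 624.573 = 2299.123 ng/mL·hr
F = (AUC_ev/D_ev)/(AUC_iv/D_iv) = (2299.123/5)/(3224.378/5) = 459.8246/644.8756 = 0.7130

F = 0.713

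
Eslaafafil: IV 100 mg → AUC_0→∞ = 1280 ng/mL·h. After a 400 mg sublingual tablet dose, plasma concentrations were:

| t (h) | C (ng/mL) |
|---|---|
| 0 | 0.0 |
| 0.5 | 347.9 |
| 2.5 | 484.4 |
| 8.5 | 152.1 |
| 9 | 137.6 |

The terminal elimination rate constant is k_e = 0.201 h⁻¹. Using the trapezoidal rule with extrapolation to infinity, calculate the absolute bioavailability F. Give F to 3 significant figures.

Trapezoidal AUC_0→9 (sublingual tablet):
  [0→0.5]: (0.0+347.9)/2 × 0.5 = 86.975
  [0.5→2.5]: (347.9+484.4)/2 × 2 = 832.3
  [2.5→8.5]: (484.4+152.1)/2 × 6 = 1909.5
  [8.5→9]: (152.1+137.6)/2 × 0.5 = 72.425
  Sum = 2901.2 ng/mL·h
Tail: C_last/k_e = 137.6/0.201 = 684.577
AUC_0→∞ (sublingual tablet) = 2901.2 + 684.577 = 3585.777 ng/mL·h
F = (AUC_ev/D_ev)/(AUC_iv/D_iv) = (3585.777/400)/(1280/100) = 8.9644425/12.8 = 0.7003

F = 0.700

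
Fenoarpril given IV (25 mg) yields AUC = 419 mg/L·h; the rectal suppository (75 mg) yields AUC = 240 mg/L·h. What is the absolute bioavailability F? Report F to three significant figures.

F = 0.191

F = (AUC_ev / D_ev) / (AUC_iv / D_iv)
  = (240/75) / (419/25)
  = 3.2 / 16.76 = 0.1909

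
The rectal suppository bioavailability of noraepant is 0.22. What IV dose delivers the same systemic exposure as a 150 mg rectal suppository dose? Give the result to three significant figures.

Systemic exposure from an extravascular dose = F × D_ev, so the equivalent IV dose is F × D_ev.
D_iv = F × D_ev = 0.22 × 150 = 33 mg

D_iv = 33.0 mg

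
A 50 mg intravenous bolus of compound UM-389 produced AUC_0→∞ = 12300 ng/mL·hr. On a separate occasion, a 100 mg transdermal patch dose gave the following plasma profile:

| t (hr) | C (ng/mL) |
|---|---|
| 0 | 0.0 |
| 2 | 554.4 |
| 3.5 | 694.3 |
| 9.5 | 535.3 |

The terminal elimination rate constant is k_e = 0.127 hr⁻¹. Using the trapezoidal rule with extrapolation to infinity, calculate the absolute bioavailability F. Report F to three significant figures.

F = 0.382

Trapezoidal AUC_0→9.5 (transdermal patch):
  [0→2]: (0.0+554.4)/2 × 2 = 554.4
  [2→3.5]: (554.4+694.3)/2 × 1.5 = 936.525
  [3.5→9.5]: (694.3+535.3)/2 × 6 = 3688.8
  Sum = 5179.725 ng/mL·hr
Tail: C_last/k_e = 535.3/0.127 = 4214.961
AUC_0→∞ (transdermal patch) = 5179.725 + 4214.961 = 9394.686 ng/mL·hr
F = (AUC_ev/D_ev)/(AUC_iv/D_iv) = (9394.686/100)/(12300/50) = 93.94686/246 = 0.3819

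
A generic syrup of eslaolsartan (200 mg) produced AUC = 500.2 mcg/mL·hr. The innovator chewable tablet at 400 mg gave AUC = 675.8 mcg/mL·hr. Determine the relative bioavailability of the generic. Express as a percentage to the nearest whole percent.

F_rel = (AUC_test/D_test) / (AUC_ref/D_ref)
      = (500.2/200) / (675.8/400)
      = 2.501 / 1.6895 = 1.4803 = 148.03%

F_rel = 148%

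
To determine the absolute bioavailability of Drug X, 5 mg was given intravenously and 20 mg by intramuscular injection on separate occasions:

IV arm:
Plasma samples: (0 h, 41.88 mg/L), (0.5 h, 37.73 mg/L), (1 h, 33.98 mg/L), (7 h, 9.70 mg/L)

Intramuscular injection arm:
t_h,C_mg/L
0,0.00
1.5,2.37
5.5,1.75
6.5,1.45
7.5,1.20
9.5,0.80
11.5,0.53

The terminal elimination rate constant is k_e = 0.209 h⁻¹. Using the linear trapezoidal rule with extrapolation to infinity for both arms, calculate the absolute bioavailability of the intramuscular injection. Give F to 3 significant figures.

Trapezoidal AUC_0→7 (IV):
  [0→0.5]: (41.88+37.73)/2 × 0.5 = 19.9025
  [0.5→1]: (37.73+33.98)/2 × 0.5 = 17.9275
  [1→7]: (33.98+9.70)/2 × 6 = 131.04
  Sum = 168.87 mg/L·h
IV tail: 9.70/0.209 = 46.411; AUC_iv,0→∞ = 168.87 + 46.411 = 215.281 mg/L·h
Trapezoidal AUC_0→11.5 (intramuscular injection):
  [0→1.5]: (0.00+2.37)/2 × 1.5 = 1.7775
  [1.5→5.5]: (2.37+1.75)/2 × 4 = 8.24
  [5.5→6.5]: (1.75+1.45)/2 × 1 = 1.6
  [6.5→7.5]: (1.45+1.20)/2 × 1 = 1.325
  [7.5→9.5]: (1.20+0.80)/2 × 2 = 2.0
  [9.5→11.5]: (0.80+0.53)/2 × 2 = 1.33
  Sum = 16.2725 mg/L·h
intramuscular injection tail: 0.53/0.209 = 2.536; AUC_ev,0→∞ = 16.2725 + 2.536 = 18.8085 mg/L·h
F = (AUC_ev/D_ev)/(AUC_iv/D_iv) = (18.8085/20)/(215.281/5) = 0.940425/43.0562 = 0.0218

F = 0.0218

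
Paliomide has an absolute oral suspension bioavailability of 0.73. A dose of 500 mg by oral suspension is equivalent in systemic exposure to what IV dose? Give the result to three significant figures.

D_iv = 365 mg

Systemic exposure from an extravascular dose = F × D_ev, so the equivalent IV dose is F × D_ev.
D_iv = F × D_ev = 0.73 × 500 = 365 mg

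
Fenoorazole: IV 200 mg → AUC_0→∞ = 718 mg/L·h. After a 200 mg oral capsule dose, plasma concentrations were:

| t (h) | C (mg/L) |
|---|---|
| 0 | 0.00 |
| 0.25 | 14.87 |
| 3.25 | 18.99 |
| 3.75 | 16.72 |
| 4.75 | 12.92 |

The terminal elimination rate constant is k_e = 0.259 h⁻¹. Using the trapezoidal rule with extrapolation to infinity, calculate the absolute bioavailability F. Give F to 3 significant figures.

F = 0.176

Trapezoidal AUC_0→4.75 (oral capsule):
  [0→0.25]: (0.00+14.87)/2 × 0.25 = 1.85875
  [0.25→3.25]: (14.87+18.99)/2 × 3 = 50.79
  [3.25→3.75]: (18.99+16.72)/2 × 0.5 = 8.9275
  [3.75→4.75]: (16.72+12.92)/2 × 1 = 14.82
  Sum = 76.39625 mg/L·h
Tail: C_last/k_e = 12.92/0.259 = 49.884
AUC_0→∞ (oral capsule) = 76.39625 + 49.884 = 126.28025 mg/L·h
F = (AUC_ev/D_ev)/(AUC_iv/D_iv) = (126.28025/200)/(718/200) = 0.63140125/3.59 = 0.1759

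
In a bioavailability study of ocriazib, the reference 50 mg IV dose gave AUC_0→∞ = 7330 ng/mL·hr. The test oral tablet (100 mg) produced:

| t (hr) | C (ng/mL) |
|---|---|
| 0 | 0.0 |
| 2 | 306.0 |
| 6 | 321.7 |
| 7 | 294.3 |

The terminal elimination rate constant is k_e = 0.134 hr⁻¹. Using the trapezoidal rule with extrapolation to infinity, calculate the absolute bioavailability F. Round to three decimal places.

Trapezoidal AUC_0→7 (oral tablet):
  [0→2]: (0.0+306.0)/2 × 2 = 306.0
  [2→6]: (306.0+321.7)/2 × 4 = 1255.4
  [6→7]: (321.7+294.3)/2 × 1 = 308.0
  Sum = 1869.4 ng/mL·hr
Tail: C_last/k_e = 294.3/0.134 = 2196.269
AUC_0→∞ (oral tablet) = 1869.4 + 2196.269 = 4065.669 ng/mL·hr
F = (AUC_ev/D_ev)/(AUC_iv/D_iv) = (4065.669/100)/(7330/50) = 40.65669/146.6 = 0.2773

F = 0.277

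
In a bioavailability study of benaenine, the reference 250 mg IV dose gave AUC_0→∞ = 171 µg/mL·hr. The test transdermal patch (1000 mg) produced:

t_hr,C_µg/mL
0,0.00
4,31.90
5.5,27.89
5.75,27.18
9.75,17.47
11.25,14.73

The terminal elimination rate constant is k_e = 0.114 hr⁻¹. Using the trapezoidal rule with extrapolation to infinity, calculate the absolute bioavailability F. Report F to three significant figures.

Trapezoidal AUC_0→11.25 (transdermal patch):
  [0→4]: (0.00+31.90)/2 × 4 = 63.8
  [4→5.5]: (31.90+27.89)/2 × 1.5 = 44.8425
  [5.5→5.75]: (27.89+27.18)/2 × 0.25 = 6.88375
  [5.75→9.75]: (27.18+17.47)/2 × 4 = 89.3
  [9.75→11.25]: (17.47+14.73)/2 × 1.5 = 24.15
  Sum = 228.97625 µg/mL·hr
Tail: C_last/k_e = 14.73/0.114 = 129.211
AUC_0→∞ (transdermal patch) = 228.97625 + 129.211 = 358.18725 µg/mL·hr
F = (AUC_ev/D_ev)/(AUC_iv/D_iv) = (358.18725/1000)/(171/250) = 0.35818725/0.684 = 0.5237

F = 0.524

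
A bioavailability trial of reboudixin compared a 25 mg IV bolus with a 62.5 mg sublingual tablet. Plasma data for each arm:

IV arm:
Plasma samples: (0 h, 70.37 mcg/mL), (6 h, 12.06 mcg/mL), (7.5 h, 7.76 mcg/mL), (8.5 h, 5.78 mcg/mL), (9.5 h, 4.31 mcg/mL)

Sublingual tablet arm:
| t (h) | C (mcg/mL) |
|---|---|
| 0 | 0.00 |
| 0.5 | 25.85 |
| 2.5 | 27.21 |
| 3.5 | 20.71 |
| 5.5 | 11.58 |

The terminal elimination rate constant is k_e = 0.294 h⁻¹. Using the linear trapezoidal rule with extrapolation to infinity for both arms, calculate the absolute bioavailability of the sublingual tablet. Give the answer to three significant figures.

Trapezoidal AUC_0→9.5 (IV):
  [0→6]: (70.37+12.06)/2 × 6 = 247.29
  [6→7.5]: (12.06+7.76)/2 × 1.5 = 14.865
  [7.5→8.5]: (7.76+5.78)/2 × 1 = 6.77
  [8.5→9.5]: (5.78+4.31)/2 × 1 = 5.045
  Sum = 273.97 mcg/mL·h
IV tail: 4.31/0.294 = 14.660; AUC_iv,0→∞ = 273.97 + 14.660 = 288.63 mcg/mL·h
Trapezoidal AUC_0→5.5 (sublingual tablet):
  [0→0.5]: (0.00+25.85)/2 × 0.5 = 6.4625
  [0.5→2.5]: (25.85+27.21)/2 × 2 = 53.06
  [2.5→3.5]: (27.21+20.71)/2 × 1 = 23.96
  [3.5→5.5]: (20.71+11.58)/2 × 2 = 32.29
  Sum = 115.7725 mcg/mL·h
sublingual tablet tail: 11.58/0.294 = 39.388; AUC_ev,0→∞ = 115.7725 + 39.388 = 155.1605 mcg/mL·h
F = (AUC_ev/D_ev)/(AUC_iv/D_iv) = (155.1605/62.5)/(288.63/25) = 2.482568/11.5452 = 0.2150

F = 0.215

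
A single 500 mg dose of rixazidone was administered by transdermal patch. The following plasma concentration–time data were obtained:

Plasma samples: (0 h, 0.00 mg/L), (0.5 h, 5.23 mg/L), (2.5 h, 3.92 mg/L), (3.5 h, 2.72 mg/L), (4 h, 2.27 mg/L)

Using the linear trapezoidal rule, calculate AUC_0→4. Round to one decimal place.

AUC = 15.0 mg/L·h

Trapezoidal AUC_0→4:
  [0→0.5]: (0.00+5.23)/2 × 0.5 = 1.3075
  [0.5→2.5]: (5.23+3.92)/2 × 2 = 9.15
  [2.5→3.5]: (3.92+2.72)/2 × 1 = 3.32
  [3.5→4]: (2.72+2.27)/2 × 0.5 = 1.2475
  Sum = 15.025 mg/L·h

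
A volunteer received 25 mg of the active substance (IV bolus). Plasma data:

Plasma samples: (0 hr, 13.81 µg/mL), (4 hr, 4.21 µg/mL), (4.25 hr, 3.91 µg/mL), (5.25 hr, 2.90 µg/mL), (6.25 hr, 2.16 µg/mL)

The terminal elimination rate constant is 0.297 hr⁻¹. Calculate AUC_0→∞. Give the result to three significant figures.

AUC = 50.3 µg/mL·hr

Trapezoidal AUC_0→6.25:
  [0→4]: (13.81+4.21)/2 × 4 = 36.04
  [4→4.25]: (4.21+3.91)/2 × 0.25 = 1.015
  [4.25→5.25]: (3.91+2.90)/2 × 1 = 3.405
  [5.25→6.25]: (2.90+2.16)/2 × 1 = 2.53
  Sum = 42.99 µg/mL·hr
Extrapolated tail: C_last / k_e = 2.16 / 0.297 = 7.273
AUC_0→∞ = 42.99 + 7.273 = 50.263 µg/mL·hr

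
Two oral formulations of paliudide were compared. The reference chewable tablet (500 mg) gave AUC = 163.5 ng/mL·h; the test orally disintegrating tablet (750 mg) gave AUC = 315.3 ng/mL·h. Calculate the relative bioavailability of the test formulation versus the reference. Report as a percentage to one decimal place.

F_rel = (AUC_test/D_test) / (AUC_ref/D_ref)
      = (315.3/750) / (163.5/500)
      = 0.4204 / 0.327 = 1.2856 = 128.56%

F_rel = 128.6%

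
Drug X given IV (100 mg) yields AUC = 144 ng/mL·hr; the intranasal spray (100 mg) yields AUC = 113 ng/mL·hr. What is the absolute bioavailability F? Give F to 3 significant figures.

F = 0.785

F = (AUC_ev / D_ev) / (AUC_iv / D_iv)
  = (113/100) / (144/100)
  = 1.13 / 1.44 = 0.7847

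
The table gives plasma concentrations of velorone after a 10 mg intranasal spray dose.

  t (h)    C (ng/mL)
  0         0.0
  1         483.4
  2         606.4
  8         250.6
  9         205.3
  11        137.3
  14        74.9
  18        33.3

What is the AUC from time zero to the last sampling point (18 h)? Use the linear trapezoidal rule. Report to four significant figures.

Trapezoidal AUC_0→18:
  [0→1]: (0.0+483.4)/2 × 1 = 241.7
  [1→2]: (483.4+606.4)/2 × 1 = 544.9
  [2→8]: (606.4+250.6)/2 × 6 = 2571.0
  [8→9]: (250.6+205.3)/2 × 1 = 227.95
  [9→11]: (205.3+137.3)/2 × 2 = 342.6
  [11→14]: (137.3+74.9)/2 × 3 = 318.3
  [14→18]: (74.9+33.3)/2 × 4 = 216.4
  Sum = 4462.85 ng/mL·h

AUC = 4463 ng/mL·h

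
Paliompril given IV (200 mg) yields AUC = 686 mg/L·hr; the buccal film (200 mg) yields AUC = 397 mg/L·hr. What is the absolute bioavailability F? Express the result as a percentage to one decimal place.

F = 57.9%

F = (AUC_ev / D_ev) / (AUC_iv / D_iv)
  = (397/200) / (686/200)
  = 1.985 / 3.43 = 0.5787
  = 57.87%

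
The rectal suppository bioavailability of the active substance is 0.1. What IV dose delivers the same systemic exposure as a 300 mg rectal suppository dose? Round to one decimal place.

Systemic exposure from an extravascular dose = F × D_ev, so the equivalent IV dose is F × D_ev.
D_iv = F × D_ev = 0.1 × 300 = 30 mg

D_iv = 30.0 mg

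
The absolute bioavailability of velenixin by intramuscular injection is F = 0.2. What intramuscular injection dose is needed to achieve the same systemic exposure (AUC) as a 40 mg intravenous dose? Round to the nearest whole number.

D_intramuscular = 200 mg

For equal systemic exposure: F × D_ev = D_iv
D_ev = D_iv / F = 40 / 0.2 = 200 mg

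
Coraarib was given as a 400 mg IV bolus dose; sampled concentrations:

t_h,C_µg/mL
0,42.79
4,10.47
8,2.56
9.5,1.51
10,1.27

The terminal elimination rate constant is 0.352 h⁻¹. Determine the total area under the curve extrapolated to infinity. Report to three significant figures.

AUC = 140 µg/mL·h

Trapezoidal AUC_0→10:
  [0→4]: (42.79+10.47)/2 × 4 = 106.52
  [4→8]: (10.47+2.56)/2 × 4 = 26.06
  [8→9.5]: (2.56+1.51)/2 × 1.5 = 3.0525
  [9.5→10]: (1.51+1.27)/2 × 0.5 = 0.695
  Sum = 136.3275 µg/mL·h
Extrapolated tail: C_last / k_e = 1.27 / 0.352 = 3.608
AUC_0→∞ = 136.3275 + 3.608 = 139.9355 µg/mL·h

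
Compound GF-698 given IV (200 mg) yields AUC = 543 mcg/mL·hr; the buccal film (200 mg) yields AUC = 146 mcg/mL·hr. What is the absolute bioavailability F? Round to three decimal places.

F = (AUC_ev / D_ev) / (AUC_iv / D_iv)
  = (146/200) / (543/200)
  = 0.73 / 2.715 = 0.2689

F = 0.269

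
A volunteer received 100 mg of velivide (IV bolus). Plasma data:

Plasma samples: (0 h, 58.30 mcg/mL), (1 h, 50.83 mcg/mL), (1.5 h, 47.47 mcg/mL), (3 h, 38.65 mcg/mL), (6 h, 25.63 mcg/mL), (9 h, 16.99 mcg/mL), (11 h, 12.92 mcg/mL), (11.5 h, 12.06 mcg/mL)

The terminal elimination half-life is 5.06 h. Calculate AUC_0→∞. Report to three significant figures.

Trapezoidal AUC_0→11.5:
  [0→1]: (58.30+50.83)/2 × 1 = 54.565
  [1→1.5]: (50.83+47.47)/2 × 0.5 = 24.575
  [1.5→3]: (47.47+38.65)/2 × 1.5 = 64.59
  [3→6]: (38.65+25.63)/2 × 3 = 96.42
  [6→9]: (25.63+16.99)/2 × 3 = 63.93
  [9→11]: (16.99+12.92)/2 × 2 = 29.91
  [11→11.5]: (12.92+12.06)/2 × 0.5 = 6.245
  Sum = 340.235 mcg/mL·h
k_e = ln2 / t½ = 0.693147 / 5.06 = 0.1370 h^-1
Extrapolated tail: C_last / k_e = 12.06 / 0.137 = 88.029
AUC_0→∞ = 340.235 + 88.029 = 428.264 mcg/mL·h

AUC = 428 mcg/mL·h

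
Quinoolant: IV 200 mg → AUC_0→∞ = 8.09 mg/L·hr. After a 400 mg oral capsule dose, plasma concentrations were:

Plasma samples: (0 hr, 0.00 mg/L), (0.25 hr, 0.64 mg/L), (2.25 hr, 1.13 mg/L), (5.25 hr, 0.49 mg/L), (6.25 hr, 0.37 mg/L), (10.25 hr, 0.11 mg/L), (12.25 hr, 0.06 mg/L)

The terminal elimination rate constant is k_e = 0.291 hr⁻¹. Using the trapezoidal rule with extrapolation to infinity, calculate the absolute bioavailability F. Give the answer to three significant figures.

Trapezoidal AUC_0→12.25 (oral capsule):
  [0→0.25]: (0.00+0.64)/2 × 0.25 = 0.08
  [0.25→2.25]: (0.64+1.13)/2 × 2 = 1.77
  [2.25→5.25]: (1.13+0.49)/2 × 3 = 2.43
  [5.25→6.25]: (0.49+0.37)/2 × 1 = 0.43
  [6.25→10.25]: (0.37+0.11)/2 × 4 = 0.96
  [10.25→12.25]: (0.11+0.06)/2 × 2 = 0.17
  Sum = 5.84 mg/L·hr
Tail: C_last/k_e = 0.06/0.291 = 0.206
AUC_0→∞ (oral capsule) = 5.84 + 0.206 = 6.046 mg/L·hr
F = (AUC_ev/D_ev)/(AUC_iv/D_iv) = (6.046/400)/(8.09/200) = 0.015115/0.04045 = 0.3737

F = 0.374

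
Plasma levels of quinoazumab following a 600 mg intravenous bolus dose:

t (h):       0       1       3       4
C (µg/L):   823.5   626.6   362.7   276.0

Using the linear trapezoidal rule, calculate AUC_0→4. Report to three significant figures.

AUC = 2030 µg/L·h

Trapezoidal AUC_0→4:
  [0→1]: (823.5+626.6)/2 × 1 = 725.05
  [1→3]: (626.6+362.7)/2 × 2 = 989.3
  [3→4]: (362.7+276.0)/2 × 1 = 319.35
  Sum = 2033.7 µg/L·h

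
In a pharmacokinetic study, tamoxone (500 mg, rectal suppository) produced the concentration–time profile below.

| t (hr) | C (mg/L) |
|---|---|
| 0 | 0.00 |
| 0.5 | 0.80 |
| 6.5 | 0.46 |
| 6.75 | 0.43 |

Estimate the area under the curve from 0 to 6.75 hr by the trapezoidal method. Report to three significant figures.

AUC = 4.09 mg/L·hr

Trapezoidal AUC_0→6.75:
  [0→0.5]: (0.00+0.80)/2 × 0.5 = 0.2
  [0.5→6.5]: (0.80+0.46)/2 × 6 = 3.78
  [6.5→6.75]: (0.46+0.43)/2 × 0.25 = 0.11125
  Sum = 4.09125 mg/L·hr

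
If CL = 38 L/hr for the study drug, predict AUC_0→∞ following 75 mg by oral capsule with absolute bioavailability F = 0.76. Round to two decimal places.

AUC_0→∞ = F × Dose / CL
        = 0.76 × 75 / 38 = 1.5 mg/L·hr

AUC = 1.50 mg/L·hr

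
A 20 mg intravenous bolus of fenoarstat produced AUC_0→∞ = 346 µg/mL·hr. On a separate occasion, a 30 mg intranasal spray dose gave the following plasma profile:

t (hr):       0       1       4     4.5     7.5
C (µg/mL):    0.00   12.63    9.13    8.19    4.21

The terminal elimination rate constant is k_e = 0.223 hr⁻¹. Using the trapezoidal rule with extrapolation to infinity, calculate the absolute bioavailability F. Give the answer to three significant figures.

Trapezoidal AUC_0→7.5 (intranasal spray):
  [0→1]: (0.00+12.63)/2 × 1 = 6.315
  [1→4]: (12.63+9.13)/2 × 3 = 32.64
  [4→4.5]: (9.13+8.19)/2 × 0.5 = 4.33
  [4.5→7.5]: (8.19+4.21)/2 × 3 = 18.6
  Sum = 61.885 µg/mL·hr
Tail: C_last/k_e = 4.21/0.223 = 18.879
AUC_0→∞ (intranasal spray) = 61.885 + 18.879 = 80.764 µg/mL·hr
F = (AUC_ev/D_ev)/(AUC_iv/D_iv) = (80.764/30)/(346/20) = 2.69213/17.3 = 0.1556

F = 0.156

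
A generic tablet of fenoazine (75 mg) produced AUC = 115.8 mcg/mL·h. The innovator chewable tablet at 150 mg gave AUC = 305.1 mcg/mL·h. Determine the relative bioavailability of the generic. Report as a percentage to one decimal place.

F_rel = 75.9%

F_rel = (AUC_test/D_test) / (AUC_ref/D_ref)
      = (115.8/75) / (305.1/150)
      = 1.544 / 2.034 = 0.7591 = 75.91%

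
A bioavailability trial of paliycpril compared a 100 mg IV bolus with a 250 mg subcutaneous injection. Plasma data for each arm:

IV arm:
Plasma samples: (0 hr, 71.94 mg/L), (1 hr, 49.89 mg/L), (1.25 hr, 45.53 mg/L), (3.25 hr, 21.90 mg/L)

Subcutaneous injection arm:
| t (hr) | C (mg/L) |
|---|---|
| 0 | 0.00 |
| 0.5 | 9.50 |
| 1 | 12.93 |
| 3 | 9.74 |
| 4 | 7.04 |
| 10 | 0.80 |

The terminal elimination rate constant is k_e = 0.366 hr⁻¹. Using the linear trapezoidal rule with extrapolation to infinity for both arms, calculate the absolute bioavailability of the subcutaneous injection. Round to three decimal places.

F = 0.129

Trapezoidal AUC_0→3.25 (IV):
  [0→1]: (71.94+49.89)/2 × 1 = 60.915
  [1→1.25]: (49.89+45.53)/2 × 0.25 = 11.9275
  [1.25→3.25]: (45.53+21.90)/2 × 2 = 67.43
  Sum = 140.2725 mg/L·hr
IV tail: 21.90/0.366 = 59.836; AUC_iv,0→∞ = 140.2725 + 59.836 = 200.1085 mg/L·hr
Trapezoidal AUC_0→10 (subcutaneous injection):
  [0→0.5]: (0.00+9.50)/2 × 0.5 = 2.375
  [0.5→1]: (9.50+12.93)/2 × 0.5 = 5.6075
  [1→3]: (12.93+9.74)/2 × 2 = 22.67
  [3→4]: (9.74+7.04)/2 × 1 = 8.39
  [4→10]: (7.04+0.80)/2 × 6 = 23.52
  Sum = 62.5625 mg/L·hr
subcutaneous injection tail: 0.80/0.366 = 2.186; AUC_ev,0→∞ = 62.5625 + 2.186 = 64.7485 mg/L·hr
F = (AUC_ev/D_ev)/(AUC_iv/D_iv) = (64.7485/250)/(200.1085/100) = 0.258994/2.001085 = 0.1294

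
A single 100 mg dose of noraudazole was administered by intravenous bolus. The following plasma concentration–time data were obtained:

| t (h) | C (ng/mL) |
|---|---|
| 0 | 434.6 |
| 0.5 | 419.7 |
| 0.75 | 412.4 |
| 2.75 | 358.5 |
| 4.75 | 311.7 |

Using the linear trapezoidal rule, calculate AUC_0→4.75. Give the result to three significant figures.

AUC = 1760 ng/mL·h

Trapezoidal AUC_0→4.75:
  [0→0.5]: (434.6+419.7)/2 × 0.5 = 213.575
  [0.5→0.75]: (419.7+412.4)/2 × 0.25 = 104.0125
  [0.75→2.75]: (412.4+358.5)/2 × 2 = 770.9
  [2.75→4.75]: (358.5+311.7)/2 × 2 = 670.2
  Sum = 1758.6875 ng/mL·h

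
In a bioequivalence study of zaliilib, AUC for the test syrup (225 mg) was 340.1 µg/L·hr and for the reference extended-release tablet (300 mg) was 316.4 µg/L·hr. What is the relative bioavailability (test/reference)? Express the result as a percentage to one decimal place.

F_rel = 143.3%

F_rel = (AUC_test/D_test) / (AUC_ref/D_ref)
      = (340.1/225) / (316.4/300)
      = 1.51156 / 1.05467 = 1.4332 = 143.32%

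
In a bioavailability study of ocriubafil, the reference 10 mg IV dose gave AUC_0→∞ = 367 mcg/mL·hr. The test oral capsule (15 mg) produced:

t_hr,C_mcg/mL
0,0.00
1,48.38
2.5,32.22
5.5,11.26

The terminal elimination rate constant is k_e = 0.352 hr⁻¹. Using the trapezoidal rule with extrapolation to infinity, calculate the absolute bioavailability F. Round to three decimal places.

F = 0.330

Trapezoidal AUC_0→5.5 (oral capsule):
  [0→1]: (0.00+48.38)/2 × 1 = 24.19
  [1→2.5]: (48.38+32.22)/2 × 1.5 = 60.45
  [2.5→5.5]: (32.22+11.26)/2 × 3 = 65.22
  Sum = 149.86 mcg/mL·hr
Tail: C_last/k_e = 11.26/0.352 = 31.989
AUC_0→∞ (oral capsule) = 149.86 + 31.989 = 181.849 mcg/mL·hr
F = (AUC_ev/D_ev)/(AUC_iv/D_iv) = (181.849/15)/(367/10) = 12.1233/36.7 = 0.3303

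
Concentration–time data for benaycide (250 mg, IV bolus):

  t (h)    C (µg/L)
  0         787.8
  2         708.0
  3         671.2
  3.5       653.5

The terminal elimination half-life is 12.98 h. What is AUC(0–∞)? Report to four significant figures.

AUC = 14750 µg/L·h

Trapezoidal AUC_0→3.5:
  [0→2]: (787.8+708.0)/2 × 2 = 1495.8
  [2→3]: (708.0+671.2)/2 × 1 = 689.6
  [3→3.5]: (671.2+653.5)/2 × 0.5 = 331.175
  Sum = 2516.575 µg/L·h
k_e = ln2 / t½ = 0.693147 / 12.98 = 0.0534 h^-1
Extrapolated tail: C_last / k_e = 653.5 / 0.0534 = 12237.828
AUC_0→∞ = 2516.575 + 12237.828 = 14754.403 µg/L·h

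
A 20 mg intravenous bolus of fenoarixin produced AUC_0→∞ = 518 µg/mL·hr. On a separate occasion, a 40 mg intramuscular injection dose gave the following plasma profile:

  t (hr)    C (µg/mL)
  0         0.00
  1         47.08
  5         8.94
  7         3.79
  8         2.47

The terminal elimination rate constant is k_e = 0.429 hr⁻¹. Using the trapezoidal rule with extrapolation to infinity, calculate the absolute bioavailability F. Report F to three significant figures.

F = 0.152

Trapezoidal AUC_0→8 (intramuscular injection):
  [0→1]: (0.00+47.08)/2 × 1 = 23.54
  [1→5]: (47.08+8.94)/2 × 4 = 112.04
  [5→7]: (8.94+3.79)/2 × 2 = 12.73
  [7→8]: (3.79+2.47)/2 × 1 = 3.13
  Sum = 151.44 µg/mL·hr
Tail: C_last/k_e = 2.47/0.429 = 5.758
AUC_0→∞ (intramuscular injection) = 151.44 + 5.758 = 157.198 µg/mL·hr
F = (AUC_ev/D_ev)/(AUC_iv/D_iv) = (157.198/40)/(518/20) = 3.92995/25.9 = 0.1517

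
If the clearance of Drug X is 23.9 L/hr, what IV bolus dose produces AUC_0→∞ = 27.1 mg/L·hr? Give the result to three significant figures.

Dose = 648 mg

Dose_iv = CL × AUC_0→∞
     = 23.9 × 27.1 = 647.69 mg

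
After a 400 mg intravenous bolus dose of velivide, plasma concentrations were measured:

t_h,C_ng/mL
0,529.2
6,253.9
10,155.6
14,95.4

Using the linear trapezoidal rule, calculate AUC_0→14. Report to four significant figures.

Trapezoidal AUC_0→14:
  [0→6]: (529.2+253.9)/2 × 6 = 2349.3
  [6→10]: (253.9+155.6)/2 × 4 = 819.0
  [10→14]: (155.6+95.4)/2 × 4 = 502.0
  Sum = 3670.3 ng/mL·h

AUC = 3670 ng/mL·h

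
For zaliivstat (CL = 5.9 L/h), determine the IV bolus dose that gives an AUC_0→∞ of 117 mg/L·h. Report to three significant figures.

Dose = 690 mg

Dose_iv = CL × AUC_0→∞
     = 5.9 × 117 = 690.3 mg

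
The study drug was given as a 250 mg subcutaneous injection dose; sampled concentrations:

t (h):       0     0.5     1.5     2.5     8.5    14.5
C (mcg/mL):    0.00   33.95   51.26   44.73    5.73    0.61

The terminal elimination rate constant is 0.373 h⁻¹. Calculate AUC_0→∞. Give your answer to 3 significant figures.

Trapezoidal AUC_0→14.5:
  [0→0.5]: (0.00+33.95)/2 × 0.5 = 8.4875
  [0.5→1.5]: (33.95+51.26)/2 × 1 = 42.605
  [1.5→2.5]: (51.26+44.73)/2 × 1 = 47.995
  [2.5→8.5]: (44.73+5.73)/2 × 6 = 151.38
  [8.5→14.5]: (5.73+0.61)/2 × 6 = 19.02
  Sum = 269.4875 mcg/mL·h
Extrapolated tail: C_last / k_e = 0.61 / 0.373 = 1.635
AUC_0→∞ = 269.4875 + 1.635 = 271.1225 mcg/mL·h

AUC = 271 mcg/mL·h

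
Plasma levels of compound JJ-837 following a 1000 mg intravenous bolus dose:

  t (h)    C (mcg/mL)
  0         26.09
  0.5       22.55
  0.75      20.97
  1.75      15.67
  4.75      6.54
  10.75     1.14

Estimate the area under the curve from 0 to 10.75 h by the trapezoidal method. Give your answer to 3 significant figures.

AUC = 92.3 mcg/mL·h

Trapezoidal AUC_0→10.75:
  [0→0.5]: (26.09+22.55)/2 × 0.5 = 12.16
  [0.5→0.75]: (22.55+20.97)/2 × 0.25 = 5.44
  [0.75→1.75]: (20.97+15.67)/2 × 1 = 18.32
  [1.75→4.75]: (15.67+6.54)/2 × 3 = 33.315
  [4.75→10.75]: (6.54+1.14)/2 × 6 = 23.04
  Sum = 92.275 mcg/mL·h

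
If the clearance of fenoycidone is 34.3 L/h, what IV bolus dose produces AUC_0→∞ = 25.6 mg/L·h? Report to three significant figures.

Dose_iv = CL × AUC_0→∞
     = 34.3 × 25.6 = 878.08 mg

Dose = 878 mg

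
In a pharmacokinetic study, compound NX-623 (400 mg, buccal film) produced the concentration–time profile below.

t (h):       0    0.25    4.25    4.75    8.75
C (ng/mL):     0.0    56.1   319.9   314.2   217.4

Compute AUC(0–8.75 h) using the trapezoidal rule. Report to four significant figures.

Trapezoidal AUC_0→8.75:
  [0→0.25]: (0.0+56.1)/2 × 0.25 = 7.0125
  [0.25→4.25]: (56.1+319.9)/2 × 4 = 752.0
  [4.25→4.75]: (319.9+314.2)/2 × 0.5 = 158.525
  [4.75→8.75]: (314.2+217.4)/2 × 4 = 1063.2
  Sum = 1980.7375 ng/mL·h

AUC = 1981 ng/mL·h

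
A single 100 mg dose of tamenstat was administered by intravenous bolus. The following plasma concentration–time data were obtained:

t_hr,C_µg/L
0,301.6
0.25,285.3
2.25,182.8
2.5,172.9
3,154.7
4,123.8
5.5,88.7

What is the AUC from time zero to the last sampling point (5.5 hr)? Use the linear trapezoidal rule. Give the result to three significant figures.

Trapezoidal AUC_0→5.5:
  [0→0.25]: (301.6+285.3)/2 × 0.25 = 73.3625
  [0.25→2.25]: (285.3+182.8)/2 × 2 = 468.1
  [2.25→2.5]: (182.8+172.9)/2 × 0.25 = 44.4625
  [2.5→3]: (172.9+154.7)/2 × 0.5 = 81.9
  [3→4]: (154.7+123.8)/2 × 1 = 139.25
  [4→5.5]: (123.8+88.7)/2 × 1.5 = 159.375
  Sum = 966.45 µg/L·hr

AUC = 966 µg/L·hr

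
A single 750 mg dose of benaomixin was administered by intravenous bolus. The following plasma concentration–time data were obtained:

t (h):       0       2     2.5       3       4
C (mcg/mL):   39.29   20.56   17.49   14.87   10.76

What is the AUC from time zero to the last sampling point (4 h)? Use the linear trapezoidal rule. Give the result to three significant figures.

AUC = 90.3 mcg/mL·h

Trapezoidal AUC_0→4:
  [0→2]: (39.29+20.56)/2 × 2 = 59.85
  [2→2.5]: (20.56+17.49)/2 × 0.5 = 9.5125
  [2.5→3]: (17.49+14.87)/2 × 0.5 = 8.09
  [3→4]: (14.87+10.76)/2 × 1 = 12.815
  Sum = 90.2675 mcg/mL·h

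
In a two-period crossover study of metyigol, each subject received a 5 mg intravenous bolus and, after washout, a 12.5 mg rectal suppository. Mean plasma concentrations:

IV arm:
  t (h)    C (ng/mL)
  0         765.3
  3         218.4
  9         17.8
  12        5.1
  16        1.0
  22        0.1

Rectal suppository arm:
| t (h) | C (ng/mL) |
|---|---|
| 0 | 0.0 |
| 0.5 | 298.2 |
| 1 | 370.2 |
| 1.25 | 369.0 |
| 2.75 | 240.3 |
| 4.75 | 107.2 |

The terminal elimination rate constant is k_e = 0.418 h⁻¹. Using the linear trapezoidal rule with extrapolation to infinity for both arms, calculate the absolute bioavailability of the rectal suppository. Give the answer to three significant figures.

Trapezoidal AUC_0→22 (IV):
  [0→3]: (765.3+218.4)/2 × 3 = 1475.55
  [3→9]: (218.4+17.8)/2 × 6 = 708.6
  [9→12]: (17.8+5.1)/2 × 3 = 34.35
  [12→16]: (5.1+1.0)/2 × 4 = 12.2
  [16→22]: (1.0+0.1)/2 × 6 = 3.3
  Sum = 2234.0 ng/mL·h
IV tail: 0.1/0.418 = 0.239; AUC_iv,0→∞ = 2234.0 + 0.239 = 2234.239 ng/mL·h
Trapezoidal AUC_0→4.75 (rectal suppository):
  [0→0.5]: (0.0+298.2)/2 × 0.5 = 74.55
  [0.5→1]: (298.2+370.2)/2 × 0.5 = 167.1
  [1→1.25]: (370.2+369.0)/2 × 0.25 = 92.4
  [1.25→2.75]: (369.0+240.3)/2 × 1.5 = 456.975
  [2.75→4.75]: (240.3+107.2)/2 × 2 = 347.5
  Sum = 1138.525 ng/mL·h
rectal suppository tail: 107.2/0.418 = 256.459; AUC_ev,0→∞ = 1138.525 + 256.459 = 1394.984 ng/mL·h
F = (AUC_ev/D_ev)/(AUC_iv/D_iv) = (1394.984/12.5)/(2234.239/5) = 111.59872/446.8478 = 0.2497

F = 0.250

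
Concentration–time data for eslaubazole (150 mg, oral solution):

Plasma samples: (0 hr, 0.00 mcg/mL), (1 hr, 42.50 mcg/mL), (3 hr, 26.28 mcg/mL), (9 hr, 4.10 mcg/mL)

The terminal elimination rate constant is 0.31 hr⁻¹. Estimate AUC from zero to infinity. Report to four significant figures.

AUC = 194.4 mcg/mL·hr

Trapezoidal AUC_0→9:
  [0→1]: (0.00+42.50)/2 × 1 = 21.25
  [1→3]: (42.50+26.28)/2 × 2 = 68.78
  [3→9]: (26.28+4.10)/2 × 6 = 91.14
  Sum = 181.17 mcg/mL·hr
Extrapolated tail: C_last / k_e = 4.10 / 0.31 = 13.226
AUC_0→∞ = 181.17 + 13.226 = 194.396 mcg/mL·hr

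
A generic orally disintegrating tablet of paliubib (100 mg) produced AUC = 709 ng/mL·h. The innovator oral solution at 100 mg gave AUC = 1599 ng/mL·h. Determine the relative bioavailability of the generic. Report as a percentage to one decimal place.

F_rel = (AUC_test/D_test) / (AUC_ref/D_ref)
      = (709/100) / (1599/100)
      = 7.09 / 15.99 = 0.4434 = 44.34%

F_rel = 44.3%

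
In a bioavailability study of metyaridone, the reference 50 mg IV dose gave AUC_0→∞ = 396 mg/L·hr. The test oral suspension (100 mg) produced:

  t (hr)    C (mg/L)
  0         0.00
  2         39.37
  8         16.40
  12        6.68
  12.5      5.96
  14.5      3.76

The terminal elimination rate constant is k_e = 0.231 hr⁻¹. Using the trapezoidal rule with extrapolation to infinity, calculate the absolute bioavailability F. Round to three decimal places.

F = 0.356

Trapezoidal AUC_0→14.5 (oral suspension):
  [0→2]: (0.00+39.37)/2 × 2 = 39.37
  [2→8]: (39.37+16.40)/2 × 6 = 167.31
  [8→12]: (16.40+6.68)/2 × 4 = 46.16
  [12→12.5]: (6.68+5.96)/2 × 0.5 = 3.16
  [12.5→14.5]: (5.96+3.76)/2 × 2 = 9.72
  Sum = 265.72 mg/L·hr
Tail: C_last/k_e = 3.76/0.231 = 16.277
AUC_0→∞ (oral suspension) = 265.72 + 16.277 = 281.997 mg/L·hr
F = (AUC_ev/D_ev)/(AUC_iv/D_iv) = (281.997/100)/(396/50) = 2.81997/7.92 = 0.3561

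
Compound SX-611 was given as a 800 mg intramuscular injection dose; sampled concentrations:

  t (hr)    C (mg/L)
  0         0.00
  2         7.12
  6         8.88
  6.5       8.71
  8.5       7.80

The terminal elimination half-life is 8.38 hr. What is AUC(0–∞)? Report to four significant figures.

Trapezoidal AUC_0→8.5:
  [0→2]: (0.00+7.12)/2 × 2 = 7.12
  [2→6]: (7.12+8.88)/2 × 4 = 32.0
  [6→6.5]: (8.88+8.71)/2 × 0.5 = 4.3975
  [6.5→8.5]: (8.71+7.80)/2 × 2 = 16.51
  Sum = 60.0275 mg/L·hr
k_e = ln2 / t½ = 0.693147 / 8.38 = 0.0827 hr^-1
Extrapolated tail: C_last / k_e = 7.80 / 0.0827 = 94.317
AUC_0→∞ = 60.0275 + 94.317 = 154.3445 mg/L·hr

AUC = 154.3 mg/L·hr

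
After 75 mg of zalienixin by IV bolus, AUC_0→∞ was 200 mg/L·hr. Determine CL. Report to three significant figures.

CL = Dose_iv / AUC_0→∞
   = 75 / 200 = 0.375 L/hr

CL = 0.375 L/hr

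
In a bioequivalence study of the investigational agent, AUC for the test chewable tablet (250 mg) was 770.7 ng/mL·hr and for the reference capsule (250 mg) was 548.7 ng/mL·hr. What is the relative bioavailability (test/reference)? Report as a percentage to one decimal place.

F_rel = (AUC_test/D_test) / (AUC_ref/D_ref)
      = (770.7/250) / (548.7/250)
      = 3.0828 / 2.1948 = 1.4046 = 140.46%

F_rel = 140.5%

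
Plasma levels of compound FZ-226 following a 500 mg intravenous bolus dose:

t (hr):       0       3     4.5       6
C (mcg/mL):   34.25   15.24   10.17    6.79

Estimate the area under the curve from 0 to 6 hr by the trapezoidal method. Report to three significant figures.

Trapezoidal AUC_0→6:
  [0→3]: (34.25+15.24)/2 × 3 = 74.235
  [3→4.5]: (15.24+10.17)/2 × 1.5 = 19.0575
  [4.5→6]: (10.17+6.79)/2 × 1.5 = 12.72
  Sum = 106.0125 mcg/mL·hr

AUC = 106 mcg/mL·hr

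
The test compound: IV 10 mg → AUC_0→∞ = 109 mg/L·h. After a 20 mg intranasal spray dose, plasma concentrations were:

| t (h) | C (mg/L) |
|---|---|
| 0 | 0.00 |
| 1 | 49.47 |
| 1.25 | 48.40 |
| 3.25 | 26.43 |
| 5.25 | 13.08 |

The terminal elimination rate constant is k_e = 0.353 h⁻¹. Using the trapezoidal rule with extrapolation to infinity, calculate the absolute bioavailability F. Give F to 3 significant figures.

F = 0.864

Trapezoidal AUC_0→5.25 (intranasal spray):
  [0→1]: (0.00+49.47)/2 × 1 = 24.735
  [1→1.25]: (49.47+48.40)/2 × 0.25 = 12.23375
  [1.25→3.25]: (48.40+26.43)/2 × 2 = 74.83
  [3.25→5.25]: (26.43+13.08)/2 × 2 = 39.51
  Sum = 151.30875 mg/L·h
Tail: C_last/k_e = 13.08/0.353 = 37.054
AUC_0→∞ (intranasal spray) = 151.30875 + 37.054 = 188.36275 mg/L·h
F = (AUC_ev/D_ev)/(AUC_iv/D_iv) = (188.36275/20)/(109/10) = 9.4181375/10.9 = 0.8640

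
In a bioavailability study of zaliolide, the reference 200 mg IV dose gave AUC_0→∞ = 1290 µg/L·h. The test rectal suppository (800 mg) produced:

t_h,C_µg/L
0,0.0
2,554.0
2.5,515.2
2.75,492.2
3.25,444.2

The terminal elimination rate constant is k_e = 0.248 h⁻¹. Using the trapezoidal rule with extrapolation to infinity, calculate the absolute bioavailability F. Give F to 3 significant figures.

F = 0.576

Trapezoidal AUC_0→3.25 (rectal suppository):
  [0→2]: (0.0+554.0)/2 × 2 = 554.0
  [2→2.5]: (554.0+515.2)/2 × 0.5 = 267.3
  [2.5→2.75]: (515.2+492.2)/2 × 0.25 = 125.925
  [2.75→3.25]: (492.2+444.2)/2 × 0.5 = 234.1
  Sum = 1181.325 µg/L·h
Tail: C_last/k_e = 444.2/0.248 = 1791.129
AUC_0→∞ (rectal suppository) = 1181.325 + 1791.129 = 2972.454 µg/L·h
F = (AUC_ev/D_ev)/(AUC_iv/D_iv) = (2972.454/800)/(1290/200) = 3.7155675/6.45 = 0.5761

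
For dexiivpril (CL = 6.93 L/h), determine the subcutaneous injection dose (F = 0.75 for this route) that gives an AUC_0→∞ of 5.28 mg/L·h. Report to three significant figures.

Dose = 48.8 mg

Dose = CL × AUC_0→∞ / F
     = 6.93 × 5.28 / 0.75 = 48.7872 mg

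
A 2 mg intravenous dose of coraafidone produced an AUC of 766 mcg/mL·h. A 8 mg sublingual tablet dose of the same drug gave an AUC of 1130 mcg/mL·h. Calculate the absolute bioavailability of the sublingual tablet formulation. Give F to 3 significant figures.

F = (AUC_ev / D_ev) / (AUC_iv / D_iv)
  = (1130/8) / (766/2)
  = 141.25 / 383 = 0.3688

F = 0.369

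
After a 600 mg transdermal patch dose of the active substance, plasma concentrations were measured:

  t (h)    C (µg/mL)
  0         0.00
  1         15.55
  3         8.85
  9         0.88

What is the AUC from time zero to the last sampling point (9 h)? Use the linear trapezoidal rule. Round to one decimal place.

Trapezoidal AUC_0→9:
  [0→1]: (0.00+15.55)/2 × 1 = 7.775
  [1→3]: (15.55+8.85)/2 × 2 = 24.4
  [3→9]: (8.85+0.88)/2 × 6 = 29.19
  Sum = 61.365 µg/mL·h

AUC = 61.4 µg/mL·h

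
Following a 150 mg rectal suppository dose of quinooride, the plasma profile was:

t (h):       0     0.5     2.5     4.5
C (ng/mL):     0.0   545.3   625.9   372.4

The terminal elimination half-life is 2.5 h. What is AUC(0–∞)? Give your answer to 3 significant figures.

AUC = 3650 ng/mL·h

Trapezoidal AUC_0→4.5:
  [0→0.5]: (0.0+545.3)/2 × 0.5 = 136.325
  [0.5→2.5]: (545.3+625.9)/2 × 2 = 1171.2
  [2.5→4.5]: (625.9+372.4)/2 × 2 = 998.3
  Sum = 2305.825 ng/mL·h
k_e = ln2 / t½ = 0.693147 / 2.5 = 0.2773 h^-1
Extrapolated tail: C_last / k_e = 372.4 / 0.2773 = 1342.950
AUC_0→∞ = 2305.825 + 1342.950 = 3648.775 ng/mL·h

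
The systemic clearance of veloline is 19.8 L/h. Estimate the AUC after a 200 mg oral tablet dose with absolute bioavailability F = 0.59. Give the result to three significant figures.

AUC = 5.96 mg/L·h

AUC_0→∞ = F × Dose / CL
        = 0.59 × 200 / 19.8 = 5.9596 mg/L·h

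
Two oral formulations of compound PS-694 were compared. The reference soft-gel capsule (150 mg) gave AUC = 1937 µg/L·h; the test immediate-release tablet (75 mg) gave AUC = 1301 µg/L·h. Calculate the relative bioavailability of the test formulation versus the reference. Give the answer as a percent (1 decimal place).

F_rel = (AUC_test/D_test) / (AUC_ref/D_ref)
      = (1301/75) / (1937/150)
      = 17.3467 / 12.9133 = 1.3433 = 134.33%

F_rel = 134.3%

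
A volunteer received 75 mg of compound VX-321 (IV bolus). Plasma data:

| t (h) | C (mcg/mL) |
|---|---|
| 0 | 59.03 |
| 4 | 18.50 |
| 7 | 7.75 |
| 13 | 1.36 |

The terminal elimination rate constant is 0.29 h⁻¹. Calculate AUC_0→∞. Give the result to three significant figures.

Trapezoidal AUC_0→13:
  [0→4]: (59.03+18.50)/2 × 4 = 155.06
  [4→7]: (18.50+7.75)/2 × 3 = 39.375
  [7→13]: (7.75+1.36)/2 × 6 = 27.33
  Sum = 221.765 mcg/mL·h
Extrapolated tail: C_last / k_e = 1.36 / 0.29 = 4.690
AUC_0→∞ = 221.765 + 4.690 = 226.455 mcg/mL·h

AUC = 226 mcg/mL·h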